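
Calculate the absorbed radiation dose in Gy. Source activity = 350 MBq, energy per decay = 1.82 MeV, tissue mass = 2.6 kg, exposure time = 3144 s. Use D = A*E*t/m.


A = 350 MBq = 3.5000e+08 Bq
E = 1.82 MeV = 2.91564e-13 J
D = A*E*t/m = 3.5000e+08*2.91564e-13*3144/2.6
D = 0.1234 Gy


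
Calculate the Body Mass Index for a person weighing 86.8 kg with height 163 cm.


BMI = weight / height^2
height = 163 cm = 1.63 m
BMI = 86.8 / 1.63^2
BMI = 32.67 kg/m^2


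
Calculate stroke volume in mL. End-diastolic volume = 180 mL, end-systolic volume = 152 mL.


SV = EDV - ESV
SV = 180 - 152
SV = 28 mL


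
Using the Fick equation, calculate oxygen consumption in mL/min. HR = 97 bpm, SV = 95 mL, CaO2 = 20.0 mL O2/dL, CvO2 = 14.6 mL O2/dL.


CO = HR*SV = 97*95/1000 = 9.215 L/min
a-v O2 diff = 20.0 - 14.6 = 5.4 mL/dL
VO2 = CO * (CaO2-CvO2) * 10 dL/L
VO2 = 9.215 * 5.4 * 10
VO2 = 497.6 mL/min


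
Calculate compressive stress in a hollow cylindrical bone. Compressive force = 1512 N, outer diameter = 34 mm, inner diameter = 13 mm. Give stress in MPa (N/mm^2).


A = pi*(r_o^2 - r_i^2)
r_o = 17 mm, r_i = 6.5 mm
A = 775.188 mm^2
sigma = F/A = 1512 / 775.188
sigma = 1.95 MPa


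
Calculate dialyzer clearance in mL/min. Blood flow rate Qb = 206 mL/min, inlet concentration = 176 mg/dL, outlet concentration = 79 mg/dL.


K = Qb * (Cb_in - Cb_out) / Cb_in
K = 206 * (176 - 79) / 176
K = 113.5 mL/min


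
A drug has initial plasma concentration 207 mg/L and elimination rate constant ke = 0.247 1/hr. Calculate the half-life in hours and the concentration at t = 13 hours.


t_half = ln(2) / ke = 0.693147 / 0.247 = 2.806 hr
C(t) = C0 * exp(-ke*t) = 207 * exp(-0.247*13)
C(13) = 8.345 mg/L


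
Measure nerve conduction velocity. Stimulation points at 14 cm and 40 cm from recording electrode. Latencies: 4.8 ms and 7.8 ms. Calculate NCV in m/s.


Distance = (40 - 14) / 100 = 0.26 m
dt = (7.8 - 4.8) / 1000 = 0.003 s
NCV = dist / dt = 86.67 m/s


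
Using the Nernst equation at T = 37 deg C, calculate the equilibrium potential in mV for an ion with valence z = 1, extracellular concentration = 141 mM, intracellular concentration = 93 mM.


E = (RT/(zF)) * ln(C_out/C_in)
T = 37 + 273.15 = 310.15 K
E = (8.314 * 310.15 / (1 * 96485)) * ln(141/93)
E = 11.12 mV


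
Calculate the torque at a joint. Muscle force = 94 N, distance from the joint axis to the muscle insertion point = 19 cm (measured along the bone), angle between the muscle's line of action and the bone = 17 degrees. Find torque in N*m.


Torque = F * d * sin(theta)   (moment arm = d*sin(theta))
d = 19 cm = 0.19 m
Torque = 94 * 0.19 * sin(17)
Torque = 5.222 N*m


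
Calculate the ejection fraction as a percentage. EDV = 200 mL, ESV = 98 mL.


SV = EDV - ESV = 200 - 98 = 102 mL
EF = SV/EDV * 100 = 102/200 * 100
EF = 51%


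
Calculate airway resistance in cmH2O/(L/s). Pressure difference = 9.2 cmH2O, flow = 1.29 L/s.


R = dP / flow
R = 9.2 / 1.29
R = 7.132 cmH2O/(L/s)


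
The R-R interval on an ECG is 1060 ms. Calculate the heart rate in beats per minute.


HR = 60 / RR_interval(s)
RR = 1060 ms = 1.06 s
HR = 60 / 1.06 = 56.6 bpm


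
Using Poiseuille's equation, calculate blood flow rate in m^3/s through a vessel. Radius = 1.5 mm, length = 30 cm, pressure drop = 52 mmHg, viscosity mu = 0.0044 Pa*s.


Q = pi*r^4*dP / (8*mu*L)
r = 0.0015 m, L = 0.3 m
dP = 52 mmHg = 6932.744 Pa
Q = 1.0441e-05 m^3/s


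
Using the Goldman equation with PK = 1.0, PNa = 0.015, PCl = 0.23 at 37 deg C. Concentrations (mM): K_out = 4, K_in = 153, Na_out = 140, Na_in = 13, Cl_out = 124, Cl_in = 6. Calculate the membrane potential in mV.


Vm = (RT/F)*ln((PK*Ko + PNa*Nao + PCl*Cli)/(PK*Ki + PNa*Nai + PCl*Clo))
Numer = 7.48, Denom = 181.715
Vm = -85.26 mV


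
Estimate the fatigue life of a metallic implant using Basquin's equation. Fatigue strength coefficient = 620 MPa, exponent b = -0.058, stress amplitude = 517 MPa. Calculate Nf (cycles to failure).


sigma_a = sigma_f' * (2Nf)^b
2Nf = (sigma_a/sigma_f')^(1/b)
2Nf = (517/620)^(1/-0.058)
2Nf = 22.927917
Nf = 11.46


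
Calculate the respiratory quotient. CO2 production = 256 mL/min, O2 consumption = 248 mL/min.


RQ = VCO2 / VO2
RQ = 256 / 248
RQ = 1.032


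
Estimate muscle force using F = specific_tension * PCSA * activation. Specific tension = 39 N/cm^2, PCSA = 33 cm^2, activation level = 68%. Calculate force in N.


F = sigma * PCSA * activation
F = 39 * 33 * 0.68
F = 875.2 N


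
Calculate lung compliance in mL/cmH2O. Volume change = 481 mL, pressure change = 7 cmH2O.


C = dV / dP
C = 481 / 7
C = 68.71 mL/cmH2O


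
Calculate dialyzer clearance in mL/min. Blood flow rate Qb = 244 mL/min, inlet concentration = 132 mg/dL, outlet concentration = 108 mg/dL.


K = Qb * (Cb_in - Cb_out) / Cb_in
K = 244 * (132 - 108) / 132
K = 44.36 mL/min


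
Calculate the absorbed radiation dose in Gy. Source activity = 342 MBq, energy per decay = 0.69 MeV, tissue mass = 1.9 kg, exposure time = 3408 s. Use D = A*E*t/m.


A = 342 MBq = 3.4200e+08 Bq
E = 0.69 MeV = 1.10538e-13 J
D = A*E*t/m = 3.4200e+08*1.10538e-13*3408/1.9
D = 0.06781 Gy


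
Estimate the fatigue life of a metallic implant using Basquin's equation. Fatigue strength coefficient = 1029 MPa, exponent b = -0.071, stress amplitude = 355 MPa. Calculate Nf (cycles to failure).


sigma_a = sigma_f' * (2Nf)^b
2Nf = (sigma_a/sigma_f')^(1/b)
2Nf = (355/1029)^(1/-0.071)
2Nf = 3233526
Nf = 1.6168e+06


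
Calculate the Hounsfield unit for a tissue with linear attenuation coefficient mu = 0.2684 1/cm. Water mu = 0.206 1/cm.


HU = ((mu_tissue - mu_water) / mu_water) * 1000
HU = ((0.2684 - 0.206) / 0.206) * 1000
HU = 302.9


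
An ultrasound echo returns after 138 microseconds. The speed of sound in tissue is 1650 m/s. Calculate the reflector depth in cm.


depth = c * t / 2
t = 138 us = 1.3800e-04 s
depth = 1650 * 1.3800e-04 / 2
depth = 0.11385 m = 11.385 cm


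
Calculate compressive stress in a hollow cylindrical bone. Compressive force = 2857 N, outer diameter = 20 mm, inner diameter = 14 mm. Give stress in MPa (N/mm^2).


A = pi*(r_o^2 - r_i^2)
r_o = 10 mm, r_i = 7 mm
A = 160.221 mm^2
sigma = F/A = 2857 / 160.221
sigma = 17.83 MPa


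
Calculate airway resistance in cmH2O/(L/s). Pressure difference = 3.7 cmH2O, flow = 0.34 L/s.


R = dP / flow
R = 3.7 / 0.34
R = 10.88 cmH2O/(L/s)


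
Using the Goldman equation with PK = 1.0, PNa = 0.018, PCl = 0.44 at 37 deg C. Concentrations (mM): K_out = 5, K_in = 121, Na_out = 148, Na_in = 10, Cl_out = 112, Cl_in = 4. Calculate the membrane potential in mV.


Vm = (RT/F)*ln((PK*Ko + PNa*Nao + PCl*Cli)/(PK*Ki + PNa*Nai + PCl*Clo))
Numer = 9.424, Denom = 170.46
Vm = -77.38 mV


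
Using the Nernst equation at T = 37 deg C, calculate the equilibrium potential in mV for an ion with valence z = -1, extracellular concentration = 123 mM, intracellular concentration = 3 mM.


E = (RT/(zF)) * ln(C_out/C_in)
T = 37 + 273.15 = 310.15 K
E = (8.314 * 310.15 / (-1 * 96485)) * ln(123/3)
E = -99.25 mV


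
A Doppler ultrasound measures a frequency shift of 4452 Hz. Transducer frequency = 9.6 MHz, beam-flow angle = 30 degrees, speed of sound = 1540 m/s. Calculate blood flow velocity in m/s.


v = fd * c / (2 * f0 * cos(theta))
v = 4452 * 1540 / (2 * 9.6000e+06 * cos(30))
v = 0.4123 m/s


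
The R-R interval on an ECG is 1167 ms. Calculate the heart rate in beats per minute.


HR = 60 / RR_interval(s)
RR = 1167 ms = 1.167 s
HR = 60 / 1.167 = 51.41 bpm


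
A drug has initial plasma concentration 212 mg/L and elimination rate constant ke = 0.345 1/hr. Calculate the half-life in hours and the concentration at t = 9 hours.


t_half = ln(2) / ke = 0.693147 / 0.345 = 2.009 hr
C(t) = C0 * exp(-ke*t) = 212 * exp(-0.345*9)
C(9) = 9.503 mg/L


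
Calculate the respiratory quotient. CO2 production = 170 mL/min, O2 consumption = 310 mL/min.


RQ = VCO2 / VO2
RQ = 170 / 310
RQ = 0.5484


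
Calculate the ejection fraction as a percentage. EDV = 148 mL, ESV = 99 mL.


SV = EDV - ESV = 148 - 99 = 49 mL
EF = SV/EDV * 100 = 49/148 * 100
EF = 33.11%


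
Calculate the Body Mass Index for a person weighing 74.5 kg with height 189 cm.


BMI = weight / height^2
height = 189 cm = 1.89 m
BMI = 74.5 / 1.89^2
BMI = 20.86 kg/m^2


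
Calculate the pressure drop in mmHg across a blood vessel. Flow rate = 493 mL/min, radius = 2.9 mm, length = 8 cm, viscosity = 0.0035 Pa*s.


dP = 8*mu*L*Q / (pi*r^4)
Q = 493 mL/min = 8.21667e-06 m^3/s
dP = 82.8327 Pa = 82.8327 / 133.322 mmHg = 0.6213 mmHg


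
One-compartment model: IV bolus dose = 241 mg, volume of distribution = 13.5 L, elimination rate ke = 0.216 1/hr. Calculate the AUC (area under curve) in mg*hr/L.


C0 = Dose/Vd = 241/13.5 = 17.8519 mg/L
AUC = C0/ke = 17.8519/0.216
AUC = 82.65 mg*hr/L


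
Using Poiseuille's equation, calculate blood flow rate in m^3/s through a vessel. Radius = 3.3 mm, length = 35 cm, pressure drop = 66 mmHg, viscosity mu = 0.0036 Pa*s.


Q = pi*r^4*dP / (8*mu*L)
r = 0.0033 m, L = 0.35 m
dP = 66 mmHg = 8799.252 Pa
Q = 3.2523e-04 m^3/s


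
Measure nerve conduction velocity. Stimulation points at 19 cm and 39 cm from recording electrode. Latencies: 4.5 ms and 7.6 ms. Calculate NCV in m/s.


Distance = (39 - 19) / 100 = 0.2 m
dt = (7.6 - 4.5) / 1000 = 0.0031 s
NCV = dist / dt = 64.52 m/s


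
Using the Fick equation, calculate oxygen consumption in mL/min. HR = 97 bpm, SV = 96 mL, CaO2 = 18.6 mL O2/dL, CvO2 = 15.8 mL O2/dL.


CO = HR*SV = 97*96/1000 = 9.312 L/min
a-v O2 diff = 18.6 - 15.8 = 2.8 mL/dL
VO2 = CO * (CaO2-CvO2) * 10 dL/L
VO2 = 9.312 * 2.8 * 10
VO2 = 260.7 mL/min


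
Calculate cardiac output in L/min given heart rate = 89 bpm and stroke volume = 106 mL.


CO = HR * SV
CO = 89 * 106 / 1000
CO = 9.434 L/min


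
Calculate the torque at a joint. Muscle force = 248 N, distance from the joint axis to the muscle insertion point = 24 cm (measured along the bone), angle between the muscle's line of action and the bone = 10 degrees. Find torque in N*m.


Torque = F * d * sin(theta)   (moment arm = d*sin(theta))
d = 24 cm = 0.24 m
Torque = 248 * 0.24 * sin(10)
Torque = 10.34 N*m


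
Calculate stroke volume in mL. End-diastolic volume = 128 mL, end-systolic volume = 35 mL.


SV = EDV - ESV
SV = 128 - 35
SV = 93 mL


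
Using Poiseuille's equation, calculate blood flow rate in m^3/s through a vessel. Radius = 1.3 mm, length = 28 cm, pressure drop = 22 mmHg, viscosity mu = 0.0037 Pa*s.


Q = pi*r^4*dP / (8*mu*L)
r = 0.0013 m, L = 0.28 m
dP = 22 mmHg = 2933.084 Pa
Q = 3.1754e-06 m^3/s


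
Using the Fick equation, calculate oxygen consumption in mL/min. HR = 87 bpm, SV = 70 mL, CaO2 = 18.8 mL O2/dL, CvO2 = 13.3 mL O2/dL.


CO = HR*SV = 87*70/1000 = 6.09 L/min
a-v O2 diff = 18.8 - 13.3 = 5.5 mL/dL
VO2 = CO * (CaO2-CvO2) * 10 dL/L
VO2 = 6.09 * 5.5 * 10
VO2 = 334.9 mL/min


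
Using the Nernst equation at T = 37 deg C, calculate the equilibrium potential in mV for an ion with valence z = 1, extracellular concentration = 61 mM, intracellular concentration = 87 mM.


E = (RT/(zF)) * ln(C_out/C_in)
T = 37 + 273.15 = 310.15 K
E = (8.314 * 310.15 / (1 * 96485)) * ln(61/87)
E = -9.488 mV


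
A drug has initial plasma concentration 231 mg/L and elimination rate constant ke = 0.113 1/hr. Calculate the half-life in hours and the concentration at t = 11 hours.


t_half = ln(2) / ke = 0.693147 / 0.113 = 6.134 hr
C(t) = C0 * exp(-ke*t) = 231 * exp(-0.113*11)
C(11) = 66.65 mg/L


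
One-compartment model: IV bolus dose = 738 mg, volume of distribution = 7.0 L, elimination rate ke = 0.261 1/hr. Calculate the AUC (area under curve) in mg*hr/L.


C0 = Dose/Vd = 738/7.0 = 105.429 mg/L
AUC = C0/ke = 105.429/0.261
AUC = 403.9 mg*hr/L


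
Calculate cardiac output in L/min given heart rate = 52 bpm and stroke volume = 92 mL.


CO = HR * SV
CO = 52 * 92 / 1000
CO = 4.784 L/min


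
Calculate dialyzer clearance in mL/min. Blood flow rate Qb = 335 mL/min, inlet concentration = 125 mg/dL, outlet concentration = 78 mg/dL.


K = Qb * (Cb_in - Cb_out) / Cb_in
K = 335 * (125 - 78) / 125
K = 126 mL/min


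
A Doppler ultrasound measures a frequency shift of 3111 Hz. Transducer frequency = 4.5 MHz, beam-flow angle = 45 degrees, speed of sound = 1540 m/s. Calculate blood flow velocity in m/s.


v = fd * c / (2 * f0 * cos(theta))
v = 3111 * 1540 / (2 * 4.5000e+06 * cos(45))
v = 0.7528 m/s


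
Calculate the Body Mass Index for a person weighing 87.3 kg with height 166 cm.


BMI = weight / height^2
height = 166 cm = 1.66 m
BMI = 87.3 / 1.66^2
BMI = 31.68 kg/m^2


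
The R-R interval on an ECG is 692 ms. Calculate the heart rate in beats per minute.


HR = 60 / RR_interval(s)
RR = 692 ms = 0.692 s
HR = 60 / 0.692 = 86.71 bpm


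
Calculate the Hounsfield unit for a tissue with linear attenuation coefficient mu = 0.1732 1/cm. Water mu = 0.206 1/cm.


HU = ((mu_tissue - mu_water) / mu_water) * 1000
HU = ((0.1732 - 0.206) / 0.206) * 1000
HU = -159.2


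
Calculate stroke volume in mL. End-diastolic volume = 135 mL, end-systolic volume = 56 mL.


SV = EDV - ESV
SV = 135 - 56
SV = 79 mL


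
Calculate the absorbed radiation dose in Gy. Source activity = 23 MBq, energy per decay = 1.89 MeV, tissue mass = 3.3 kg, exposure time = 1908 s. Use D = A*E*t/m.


A = 23 MBq = 2.3000e+07 Bq
E = 1.89 MeV = 3.02778e-13 J
D = A*E*t/m = 2.3000e+07*3.02778e-13*1908/3.3
D = 0.004026 Gy


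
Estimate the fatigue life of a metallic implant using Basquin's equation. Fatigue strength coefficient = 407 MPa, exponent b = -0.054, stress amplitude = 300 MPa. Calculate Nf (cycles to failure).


sigma_a = sigma_f' * (2Nf)^b
2Nf = (sigma_a/sigma_f')^(1/b)
2Nf = (300/407)^(1/-0.054)
2Nf = 283.92692
Nf = 142


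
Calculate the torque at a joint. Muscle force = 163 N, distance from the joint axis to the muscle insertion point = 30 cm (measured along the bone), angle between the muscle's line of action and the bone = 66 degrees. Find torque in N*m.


Torque = F * d * sin(theta)   (moment arm = d*sin(theta))
d = 30 cm = 0.3 m
Torque = 163 * 0.3 * sin(66)
Torque = 44.67 N*m


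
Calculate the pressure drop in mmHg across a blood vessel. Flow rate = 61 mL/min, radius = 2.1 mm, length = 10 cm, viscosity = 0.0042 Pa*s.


dP = 8*mu*L*Q / (pi*r^4)
Q = 61 mL/min = 1.01667e-06 m^3/s
dP = 55.9104 Pa = 55.9104 / 133.322 mmHg = 0.4194 mmHg


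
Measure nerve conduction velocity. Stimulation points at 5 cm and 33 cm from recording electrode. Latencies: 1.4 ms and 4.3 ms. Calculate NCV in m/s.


Distance = (33 - 5) / 100 = 0.28 m
dt = (4.3 - 1.4) / 1000 = 0.0029 s
NCV = dist / dt = 96.55 m/s


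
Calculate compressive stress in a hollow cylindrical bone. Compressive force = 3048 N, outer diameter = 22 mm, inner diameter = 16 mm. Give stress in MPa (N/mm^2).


A = pi*(r_o^2 - r_i^2)
r_o = 11 mm, r_i = 8 mm
A = 179.071 mm^2
sigma = F/A = 3048 / 179.071
sigma = 17.02 MPa


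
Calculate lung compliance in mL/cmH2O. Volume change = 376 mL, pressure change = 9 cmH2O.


C = dV / dP
C = 376 / 9
C = 41.78 mL/cmH2O


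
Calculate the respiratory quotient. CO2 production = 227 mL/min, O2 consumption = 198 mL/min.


RQ = VCO2 / VO2
RQ = 227 / 198
RQ = 1.146


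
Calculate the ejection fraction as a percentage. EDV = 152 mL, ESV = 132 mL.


SV = EDV - ESV = 152 - 132 = 20 mL
EF = SV/EDV * 100 = 20/152 * 100
EF = 13.16%


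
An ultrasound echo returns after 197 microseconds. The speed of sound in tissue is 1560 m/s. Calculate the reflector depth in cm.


depth = c * t / 2
t = 197 us = 1.9700e-04 s
depth = 1560 * 1.9700e-04 / 2
depth = 0.15366 m = 15.366 cm


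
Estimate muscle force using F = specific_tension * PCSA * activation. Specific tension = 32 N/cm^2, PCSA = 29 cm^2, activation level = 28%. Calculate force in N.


F = sigma * PCSA * activation
F = 32 * 29 * 0.28
F = 259.8 N


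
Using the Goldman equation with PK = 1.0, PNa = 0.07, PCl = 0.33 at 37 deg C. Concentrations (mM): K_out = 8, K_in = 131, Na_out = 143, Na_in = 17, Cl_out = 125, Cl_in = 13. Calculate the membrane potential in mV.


Vm = (RT/F)*ln((PK*Ko + PNa*Nao + PCl*Cli)/(PK*Ki + PNa*Nai + PCl*Clo))
Numer = 22.3, Denom = 173.44
Vm = -54.82 mV


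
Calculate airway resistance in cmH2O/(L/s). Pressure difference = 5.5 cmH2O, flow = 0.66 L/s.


R = dP / flow
R = 5.5 / 0.66
R = 8.333 cmH2O/(L/s)


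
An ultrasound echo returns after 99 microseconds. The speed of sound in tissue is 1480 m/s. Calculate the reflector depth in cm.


depth = c * t / 2
t = 99 us = 9.9000e-05 s
depth = 1480 * 9.9000e-05 / 2
depth = 0.07326 m = 7.326 cm


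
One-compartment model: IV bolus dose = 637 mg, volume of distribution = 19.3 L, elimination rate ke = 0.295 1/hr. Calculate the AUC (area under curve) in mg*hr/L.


C0 = Dose/Vd = 637/19.3 = 33.0052 mg/L
AUC = C0/ke = 33.0052/0.295
AUC = 111.9 mg*hr/L


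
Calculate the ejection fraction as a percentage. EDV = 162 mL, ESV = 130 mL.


SV = EDV - ESV = 162 - 130 = 32 mL
EF = SV/EDV * 100 = 32/162 * 100
EF = 19.75%


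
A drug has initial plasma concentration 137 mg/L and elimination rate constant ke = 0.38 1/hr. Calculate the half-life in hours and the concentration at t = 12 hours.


t_half = ln(2) / ke = 0.693147 / 0.38 = 1.824 hr
C(t) = C0 * exp(-ke*t) = 137 * exp(-0.38*12)
C(12) = 1.433 mg/L


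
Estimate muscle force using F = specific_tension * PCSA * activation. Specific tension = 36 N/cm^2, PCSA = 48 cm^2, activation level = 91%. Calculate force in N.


F = sigma * PCSA * activation
F = 36 * 48 * 0.91
F = 1572 N


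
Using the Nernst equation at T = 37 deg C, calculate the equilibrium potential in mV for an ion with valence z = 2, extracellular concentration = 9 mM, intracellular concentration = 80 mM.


E = (RT/(zF)) * ln(C_out/C_in)
T = 37 + 273.15 = 310.15 K
E = (8.314 * 310.15 / (2 * 96485)) * ln(9/80)
E = -29.19 mV


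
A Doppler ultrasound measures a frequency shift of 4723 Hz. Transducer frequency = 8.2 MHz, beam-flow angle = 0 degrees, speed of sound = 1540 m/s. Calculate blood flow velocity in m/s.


v = fd * c / (2 * f0 * cos(theta))
v = 4723 * 1540 / (2 * 8.2000e+06 * cos(0))
v = 0.4435 m/s


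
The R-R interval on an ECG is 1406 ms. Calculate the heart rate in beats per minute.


HR = 60 / RR_interval(s)
RR = 1406 ms = 1.406 s
HR = 60 / 1.406 = 42.67 bpm


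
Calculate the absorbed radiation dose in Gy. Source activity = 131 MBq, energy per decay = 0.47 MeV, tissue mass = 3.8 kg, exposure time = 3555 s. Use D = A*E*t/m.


A = 131 MBq = 1.3100e+08 Bq
E = 0.47 MeV = 7.5294e-14 J
D = A*E*t/m = 1.3100e+08*7.5294e-14*3555/3.8
D = 0.009228 Gy


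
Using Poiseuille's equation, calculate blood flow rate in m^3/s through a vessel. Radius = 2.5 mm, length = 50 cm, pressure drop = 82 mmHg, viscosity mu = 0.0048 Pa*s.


Q = pi*r^4*dP / (8*mu*L)
r = 0.0025 m, L = 0.5 m
dP = 82 mmHg = 10932.404 Pa
Q = 6.9875e-05 m^3/s


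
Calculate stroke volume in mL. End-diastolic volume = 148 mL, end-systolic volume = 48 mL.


SV = EDV - ESV
SV = 148 - 48
SV = 100 mL


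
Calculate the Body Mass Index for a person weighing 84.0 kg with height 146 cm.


BMI = weight / height^2
height = 146 cm = 1.46 m
BMI = 84.0 / 1.46^2
BMI = 39.41 kg/m^2


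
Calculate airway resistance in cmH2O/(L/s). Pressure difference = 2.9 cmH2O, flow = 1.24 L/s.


R = dP / flow
R = 2.9 / 1.24
R = 2.339 cmH2O/(L/s)


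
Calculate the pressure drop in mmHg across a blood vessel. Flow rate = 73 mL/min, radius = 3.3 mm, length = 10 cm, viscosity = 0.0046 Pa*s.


dP = 8*mu*L*Q / (pi*r^4)
Q = 73 mL/min = 1.21667e-06 m^3/s
dP = 12.0175 Pa = 12.0175 / 133.322 mmHg = 0.09014 mmHg


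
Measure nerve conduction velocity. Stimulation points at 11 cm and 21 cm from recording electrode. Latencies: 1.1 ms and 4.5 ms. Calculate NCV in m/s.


Distance = (21 - 11) / 100 = 0.1 m
dt = (4.5 - 1.1) / 1000 = 0.0034 s
NCV = dist / dt = 29.41 m/s


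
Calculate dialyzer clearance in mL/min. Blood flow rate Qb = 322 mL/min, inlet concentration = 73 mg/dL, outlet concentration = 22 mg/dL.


K = Qb * (Cb_in - Cb_out) / Cb_in
K = 322 * (73 - 22) / 73
K = 225 mL/min


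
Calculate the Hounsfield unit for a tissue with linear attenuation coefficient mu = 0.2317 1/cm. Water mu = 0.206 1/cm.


HU = ((mu_tissue - mu_water) / mu_water) * 1000
HU = ((0.2317 - 0.206) / 0.206) * 1000
HU = 124.8


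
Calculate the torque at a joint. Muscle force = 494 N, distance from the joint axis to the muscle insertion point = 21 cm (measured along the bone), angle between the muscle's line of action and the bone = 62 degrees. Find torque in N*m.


Torque = F * d * sin(theta)   (moment arm = d*sin(theta))
d = 21 cm = 0.21 m
Torque = 494 * 0.21 * sin(62)
Torque = 91.6 N*m


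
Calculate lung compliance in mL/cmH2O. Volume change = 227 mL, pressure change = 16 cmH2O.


C = dV / dP
C = 227 / 16
C = 14.19 mL/cmH2O


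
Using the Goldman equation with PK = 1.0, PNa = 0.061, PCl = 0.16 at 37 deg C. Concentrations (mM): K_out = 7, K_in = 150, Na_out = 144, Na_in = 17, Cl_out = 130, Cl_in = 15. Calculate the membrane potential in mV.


Vm = (RT/F)*ln((PK*Ko + PNa*Nao + PCl*Cli)/(PK*Ki + PNa*Nai + PCl*Clo))
Numer = 18.184, Denom = 171.837
Vm = -60.03 mV


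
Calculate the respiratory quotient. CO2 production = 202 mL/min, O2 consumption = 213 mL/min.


RQ = VCO2 / VO2
RQ = 202 / 213
RQ = 0.9484


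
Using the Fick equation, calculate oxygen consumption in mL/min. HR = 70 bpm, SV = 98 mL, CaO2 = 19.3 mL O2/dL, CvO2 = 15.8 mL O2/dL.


CO = HR*SV = 70*98/1000 = 6.86 L/min
a-v O2 diff = 19.3 - 15.8 = 3.5 mL/dL
VO2 = CO * (CaO2-CvO2) * 10 dL/L
VO2 = 6.86 * 3.5 * 10
VO2 = 240.1 mL/min


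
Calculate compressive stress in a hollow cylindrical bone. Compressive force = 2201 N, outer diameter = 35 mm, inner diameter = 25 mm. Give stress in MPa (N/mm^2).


A = pi*(r_o^2 - r_i^2)
r_o = 17.5 mm, r_i = 12.5 mm
A = 471.239 mm^2
sigma = F/A = 2201 / 471.239
sigma = 4.671 MPa


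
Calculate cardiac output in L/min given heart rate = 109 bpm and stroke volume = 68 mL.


CO = HR * SV
CO = 109 * 68 / 1000
CO = 7.412 L/min


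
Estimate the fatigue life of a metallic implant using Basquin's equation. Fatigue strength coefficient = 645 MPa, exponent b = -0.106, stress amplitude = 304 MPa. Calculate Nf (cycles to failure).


sigma_a = sigma_f' * (2Nf)^b
2Nf = (sigma_a/sigma_f')^(1/b)
2Nf = (304/645)^(1/-0.106)
2Nf = 1207.6599
Nf = 603.8


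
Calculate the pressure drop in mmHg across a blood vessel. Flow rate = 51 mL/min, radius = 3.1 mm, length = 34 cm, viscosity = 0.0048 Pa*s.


dP = 8*mu*L*Q / (pi*r^4)
Q = 51 mL/min = 8.5e-07 m^3/s
dP = 38.2501 Pa = 38.2501 / 133.322 mmHg = 0.2869 mmHg


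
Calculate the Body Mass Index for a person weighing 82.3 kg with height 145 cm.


BMI = weight / height^2
height = 145 cm = 1.45 m
BMI = 82.3 / 1.45^2
BMI = 39.14 kg/m^2


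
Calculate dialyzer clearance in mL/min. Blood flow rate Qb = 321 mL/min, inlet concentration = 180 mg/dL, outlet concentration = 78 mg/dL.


K = Qb * (Cb_in - Cb_out) / Cb_in
K = 321 * (180 - 78) / 180
K = 181.9 mL/min


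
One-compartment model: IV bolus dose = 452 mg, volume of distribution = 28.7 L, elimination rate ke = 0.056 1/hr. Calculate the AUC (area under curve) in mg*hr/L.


C0 = Dose/Vd = 452/28.7 = 15.7491 mg/L
AUC = C0/ke = 15.7491/0.056
AUC = 281.2 mg*hr/L


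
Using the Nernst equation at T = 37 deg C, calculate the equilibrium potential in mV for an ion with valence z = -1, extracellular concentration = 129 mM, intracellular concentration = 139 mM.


E = (RT/(zF)) * ln(C_out/C_in)
T = 37 + 273.15 = 310.15 K
E = (8.314 * 310.15 / (-1 * 96485)) * ln(129/139)
E = 1.995 mV


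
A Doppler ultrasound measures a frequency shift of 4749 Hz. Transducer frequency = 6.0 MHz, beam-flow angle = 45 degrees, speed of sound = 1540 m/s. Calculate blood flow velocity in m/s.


v = fd * c / (2 * f0 * cos(theta))
v = 4749 * 1540 / (2 * 6.0000e+06 * cos(45))
v = 0.8619 m/s


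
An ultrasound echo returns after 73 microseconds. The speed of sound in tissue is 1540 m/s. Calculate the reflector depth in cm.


depth = c * t / 2
t = 73 us = 7.3000e-05 s
depth = 1540 * 7.3000e-05 / 2
depth = 0.05621 m = 5.621 cm


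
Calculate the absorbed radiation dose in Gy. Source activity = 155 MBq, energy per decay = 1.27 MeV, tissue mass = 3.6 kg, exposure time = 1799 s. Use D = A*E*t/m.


A = 155 MBq = 1.5500e+08 Bq
E = 1.27 MeV = 2.03454e-13 J
D = A*E*t/m = 1.5500e+08*2.03454e-13*1799/3.6
D = 0.01576 Gy


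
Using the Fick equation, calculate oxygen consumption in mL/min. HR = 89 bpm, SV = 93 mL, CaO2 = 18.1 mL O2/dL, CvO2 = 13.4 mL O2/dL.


CO = HR*SV = 89*93/1000 = 8.277 L/min
a-v O2 diff = 18.1 - 13.4 = 4.7 mL/dL
VO2 = CO * (CaO2-CvO2) * 10 dL/L
VO2 = 8.277 * 4.7 * 10
VO2 = 389 mL/min


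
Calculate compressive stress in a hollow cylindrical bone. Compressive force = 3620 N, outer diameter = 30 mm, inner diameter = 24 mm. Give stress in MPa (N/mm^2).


A = pi*(r_o^2 - r_i^2)
r_o = 15 mm, r_i = 12 mm
A = 254.469 mm^2
sigma = F/A = 3620 / 254.469
sigma = 14.23 MPa


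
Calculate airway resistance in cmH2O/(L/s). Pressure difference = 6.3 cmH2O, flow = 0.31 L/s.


R = dP / flow
R = 6.3 / 0.31
R = 20.32 cmH2O/(L/s)


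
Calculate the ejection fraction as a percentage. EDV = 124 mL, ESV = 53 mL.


SV = EDV - ESV = 124 - 53 = 71 mL
EF = SV/EDV * 100 = 71/124 * 100
EF = 57.26%


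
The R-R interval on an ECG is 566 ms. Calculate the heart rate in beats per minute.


HR = 60 / RR_interval(s)
RR = 566 ms = 0.566 s
HR = 60 / 0.566 = 106 bpm


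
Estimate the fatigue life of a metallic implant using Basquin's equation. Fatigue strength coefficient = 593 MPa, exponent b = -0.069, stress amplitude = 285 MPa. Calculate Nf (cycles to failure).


sigma_a = sigma_f' * (2Nf)^b
2Nf = (sigma_a/sigma_f')^(1/b)
2Nf = (285/593)^(1/-0.069)
2Nf = 40901.263
Nf = 2.045e+04


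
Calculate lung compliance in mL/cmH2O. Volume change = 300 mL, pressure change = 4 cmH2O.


C = dV / dP
C = 300 / 4
C = 75 mL/cmH2O


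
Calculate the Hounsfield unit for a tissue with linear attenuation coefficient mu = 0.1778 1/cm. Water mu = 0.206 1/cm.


HU = ((mu_tissue - mu_water) / mu_water) * 1000
HU = ((0.1778 - 0.206) / 0.206) * 1000
HU = -136.9


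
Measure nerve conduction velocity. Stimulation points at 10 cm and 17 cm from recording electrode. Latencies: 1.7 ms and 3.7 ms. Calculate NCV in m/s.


Distance = (17 - 10) / 100 = 0.07 m
dt = (3.7 - 1.7) / 1000 = 0.002 s
NCV = dist / dt = 35 m/s


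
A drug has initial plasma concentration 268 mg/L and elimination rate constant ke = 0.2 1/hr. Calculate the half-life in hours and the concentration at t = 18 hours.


t_half = ln(2) / ke = 0.693147 / 0.2 = 3.466 hr
C(t) = C0 * exp(-ke*t) = 268 * exp(-0.2*18)
C(18) = 7.323 mg/L


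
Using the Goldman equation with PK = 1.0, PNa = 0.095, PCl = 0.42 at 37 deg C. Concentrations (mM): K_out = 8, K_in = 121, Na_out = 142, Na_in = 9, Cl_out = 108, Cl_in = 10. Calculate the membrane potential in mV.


Vm = (RT/F)*ln((PK*Ko + PNa*Nao + PCl*Cli)/(PK*Ki + PNa*Nai + PCl*Clo))
Numer = 25.69, Denom = 167.215
Vm = -50.06 mV


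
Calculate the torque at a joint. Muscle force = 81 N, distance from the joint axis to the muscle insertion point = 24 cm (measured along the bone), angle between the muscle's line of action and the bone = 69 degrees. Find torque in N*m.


Torque = F * d * sin(theta)   (moment arm = d*sin(theta))
d = 24 cm = 0.24 m
Torque = 81 * 0.24 * sin(69)
Torque = 18.15 N*m


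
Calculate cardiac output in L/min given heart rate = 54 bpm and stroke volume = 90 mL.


CO = HR * SV
CO = 54 * 90 / 1000
CO = 4.86 L/min


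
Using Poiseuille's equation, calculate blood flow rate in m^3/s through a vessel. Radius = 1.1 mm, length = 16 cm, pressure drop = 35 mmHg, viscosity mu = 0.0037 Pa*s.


Q = pi*r^4*dP / (8*mu*L)
r = 0.0011 m, L = 0.16 m
dP = 35 mmHg = 4666.27 Pa
Q = 4.5319e-06 m^3/s


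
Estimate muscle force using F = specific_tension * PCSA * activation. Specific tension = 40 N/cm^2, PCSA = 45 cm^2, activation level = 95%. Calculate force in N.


F = sigma * PCSA * activation
F = 40 * 45 * 0.95
F = 1710 N


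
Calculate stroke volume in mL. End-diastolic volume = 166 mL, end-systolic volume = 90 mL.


SV = EDV - ESV
SV = 166 - 90
SV = 76 mL


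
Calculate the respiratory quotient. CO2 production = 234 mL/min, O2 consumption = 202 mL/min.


RQ = VCO2 / VO2
RQ = 234 / 202
RQ = 1.158


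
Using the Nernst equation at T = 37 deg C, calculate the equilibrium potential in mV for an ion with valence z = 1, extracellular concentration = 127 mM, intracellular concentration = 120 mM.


E = (RT/(zF)) * ln(C_out/C_in)
T = 37 + 273.15 = 310.15 K
E = (8.314 * 310.15 / (1 * 96485)) * ln(127/120)
E = 1.515 mV


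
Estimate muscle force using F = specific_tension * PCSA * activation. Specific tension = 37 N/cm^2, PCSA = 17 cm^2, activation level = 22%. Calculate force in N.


F = sigma * PCSA * activation
F = 37 * 17 * 0.22
F = 138.4 N


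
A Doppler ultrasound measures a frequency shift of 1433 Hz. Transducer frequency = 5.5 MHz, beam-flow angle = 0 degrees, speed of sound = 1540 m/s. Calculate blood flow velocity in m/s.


v = fd * c / (2 * f0 * cos(theta))
v = 1433 * 1540 / (2 * 5.5000e+06 * cos(0))
v = 0.2006 m/s


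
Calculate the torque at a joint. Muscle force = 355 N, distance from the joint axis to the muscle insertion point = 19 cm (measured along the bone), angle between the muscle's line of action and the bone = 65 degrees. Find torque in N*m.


Torque = F * d * sin(theta)   (moment arm = d*sin(theta))
d = 19 cm = 0.19 m
Torque = 355 * 0.19 * sin(65)
Torque = 61.13 N*m


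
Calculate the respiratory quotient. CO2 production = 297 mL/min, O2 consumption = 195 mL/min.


RQ = VCO2 / VO2
RQ = 297 / 195
RQ = 1.523


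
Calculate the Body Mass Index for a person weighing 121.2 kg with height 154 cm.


BMI = weight / height^2
height = 154 cm = 1.54 m
BMI = 121.2 / 1.54^2
BMI = 51.1 kg/m^2


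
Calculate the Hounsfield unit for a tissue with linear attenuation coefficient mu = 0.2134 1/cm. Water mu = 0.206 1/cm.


HU = ((mu_tissue - mu_water) / mu_water) * 1000
HU = ((0.2134 - 0.206) / 0.206) * 1000
HU = 35.92


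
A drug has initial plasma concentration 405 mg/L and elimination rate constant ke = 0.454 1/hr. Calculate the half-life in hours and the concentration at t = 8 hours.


t_half = ln(2) / ke = 0.693147 / 0.454 = 1.527 hr
C(t) = C0 * exp(-ke*t) = 405 * exp(-0.454*8)
C(8) = 10.72 mg/L


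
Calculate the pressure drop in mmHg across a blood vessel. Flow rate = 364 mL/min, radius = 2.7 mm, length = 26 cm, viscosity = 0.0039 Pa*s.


dP = 8*mu*L*Q / (pi*r^4)
Q = 364 mL/min = 6.06667e-06 m^3/s
dP = 294.763 Pa = 294.763 / 133.322 mmHg = 2.211 mmHg


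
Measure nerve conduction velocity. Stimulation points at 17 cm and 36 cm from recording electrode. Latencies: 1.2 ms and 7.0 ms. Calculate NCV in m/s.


Distance = (36 - 17) / 100 = 0.19 m
dt = (7.0 - 1.2) / 1000 = 0.0058 s
NCV = dist / dt = 32.76 m/s


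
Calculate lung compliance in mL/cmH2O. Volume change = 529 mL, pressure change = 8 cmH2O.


C = dV / dP
C = 529 / 8
C = 66.12 mL/cmH2O


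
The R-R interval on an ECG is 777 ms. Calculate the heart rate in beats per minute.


HR = 60 / RR_interval(s)
RR = 777 ms = 0.777 s
HR = 60 / 0.777 = 77.22 bpm


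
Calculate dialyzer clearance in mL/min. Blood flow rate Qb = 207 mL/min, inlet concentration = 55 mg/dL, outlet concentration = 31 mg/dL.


K = Qb * (Cb_in - Cb_out) / Cb_in
K = 207 * (55 - 31) / 55
K = 90.33 mL/min


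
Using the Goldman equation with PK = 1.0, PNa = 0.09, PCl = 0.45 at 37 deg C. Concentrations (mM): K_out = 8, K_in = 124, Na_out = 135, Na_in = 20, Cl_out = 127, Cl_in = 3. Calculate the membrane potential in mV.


Vm = (RT/F)*ln((PK*Ko + PNa*Nao + PCl*Cli)/(PK*Ki + PNa*Nai + PCl*Clo))
Numer = 21.5, Denom = 182.95
Vm = -57.22 mV


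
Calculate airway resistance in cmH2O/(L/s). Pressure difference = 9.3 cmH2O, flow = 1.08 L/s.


R = dP / flow
R = 9.3 / 1.08
R = 8.611 cmH2O/(L/s)


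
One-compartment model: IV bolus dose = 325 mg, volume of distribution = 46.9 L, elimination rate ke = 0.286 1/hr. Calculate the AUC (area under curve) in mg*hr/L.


C0 = Dose/Vd = 325/46.9 = 6.92964 mg/L
AUC = C0/ke = 6.92964/0.286
AUC = 24.23 mg*hr/L


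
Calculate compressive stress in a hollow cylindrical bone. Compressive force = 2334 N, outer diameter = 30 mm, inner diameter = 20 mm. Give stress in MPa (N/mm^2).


A = pi*(r_o^2 - r_i^2)
r_o = 15 mm, r_i = 10 mm
A = 392.699 mm^2
sigma = F/A = 2334 / 392.699
sigma = 5.943 MPa


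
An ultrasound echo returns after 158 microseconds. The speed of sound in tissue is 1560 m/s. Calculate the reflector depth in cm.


depth = c * t / 2
t = 158 us = 1.5800e-04 s
depth = 1560 * 1.5800e-04 / 2
depth = 0.12324 m = 12.324 cm


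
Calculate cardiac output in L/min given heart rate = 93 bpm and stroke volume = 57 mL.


CO = HR * SV
CO = 93 * 57 / 1000
CO = 5.301 L/min


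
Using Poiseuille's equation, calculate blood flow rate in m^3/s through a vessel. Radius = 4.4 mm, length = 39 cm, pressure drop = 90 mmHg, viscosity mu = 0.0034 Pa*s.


Q = pi*r^4*dP / (8*mu*L)
r = 0.0044 m, L = 0.39 m
dP = 90 mmHg = 11998.98 Pa
Q = 0.001332 m^3/s


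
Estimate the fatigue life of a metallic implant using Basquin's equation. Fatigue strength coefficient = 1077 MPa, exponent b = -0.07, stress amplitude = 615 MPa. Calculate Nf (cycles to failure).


sigma_a = sigma_f' * (2Nf)^b
2Nf = (sigma_a/sigma_f')^(1/b)
2Nf = (615/1077)^(1/-0.07)
2Nf = 2994.2917
Nf = 1497


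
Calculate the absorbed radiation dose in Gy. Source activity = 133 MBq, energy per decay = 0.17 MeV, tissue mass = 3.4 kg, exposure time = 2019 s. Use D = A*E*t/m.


A = 133 MBq = 1.3300e+08 Bq
E = 0.17 MeV = 2.7234e-14 J
D = A*E*t/m = 1.3300e+08*2.7234e-14*2019/3.4
D = 0.002151 Gy


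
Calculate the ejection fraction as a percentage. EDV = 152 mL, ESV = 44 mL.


SV = EDV - ESV = 152 - 44 = 108 mL
EF = SV/EDV * 100 = 108/152 * 100
EF = 71.05%


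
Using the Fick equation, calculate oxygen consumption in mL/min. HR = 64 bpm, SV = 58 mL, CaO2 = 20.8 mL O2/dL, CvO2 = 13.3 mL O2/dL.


CO = HR*SV = 64*58/1000 = 3.712 L/min
a-v O2 diff = 20.8 - 13.3 = 7.5 mL/dL
VO2 = CO * (CaO2-CvO2) * 10 dL/L
VO2 = 3.712 * 7.5 * 10
VO2 = 278.4 mL/min


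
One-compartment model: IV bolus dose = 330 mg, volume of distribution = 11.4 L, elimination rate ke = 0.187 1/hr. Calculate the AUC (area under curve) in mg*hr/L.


C0 = Dose/Vd = 330/11.4 = 28.9474 mg/L
AUC = C0/ke = 28.9474/0.187
AUC = 154.8 mg*hr/L


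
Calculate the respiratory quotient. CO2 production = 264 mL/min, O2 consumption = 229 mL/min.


RQ = VCO2 / VO2
RQ = 264 / 229
RQ = 1.153


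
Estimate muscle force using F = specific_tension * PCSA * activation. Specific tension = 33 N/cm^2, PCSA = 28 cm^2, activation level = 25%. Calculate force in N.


F = sigma * PCSA * activation
F = 33 * 28 * 0.25
F = 231 N


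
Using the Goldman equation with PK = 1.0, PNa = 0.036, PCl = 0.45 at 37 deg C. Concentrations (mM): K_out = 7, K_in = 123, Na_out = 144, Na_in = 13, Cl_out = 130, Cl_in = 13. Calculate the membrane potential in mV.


Vm = (RT/F)*ln((PK*Ko + PNa*Nao + PCl*Cli)/(PK*Ki + PNa*Nai + PCl*Clo))
Numer = 18.034, Denom = 181.968
Vm = -61.78 mV


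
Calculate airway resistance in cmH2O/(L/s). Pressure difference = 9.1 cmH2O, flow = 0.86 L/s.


R = dP / flow
R = 9.1 / 0.86
R = 10.58 cmH2O/(L/s)


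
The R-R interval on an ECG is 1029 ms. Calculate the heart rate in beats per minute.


HR = 60 / RR_interval(s)
RR = 1029 ms = 1.029 s
HR = 60 / 1.029 = 58.31 bpm


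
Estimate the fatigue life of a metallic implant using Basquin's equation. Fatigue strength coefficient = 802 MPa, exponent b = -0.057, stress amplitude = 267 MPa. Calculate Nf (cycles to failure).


sigma_a = sigma_f' * (2Nf)^b
2Nf = (sigma_a/sigma_f')^(1/b)
2Nf = (267/802)^(1/-0.057)
2Nf = 2.399134e+08
Nf = 1.1996e+08


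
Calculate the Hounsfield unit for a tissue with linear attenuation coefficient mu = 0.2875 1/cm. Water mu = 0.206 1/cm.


HU = ((mu_tissue - mu_water) / mu_water) * 1000
HU = ((0.2875 - 0.206) / 0.206) * 1000
HU = 395.6


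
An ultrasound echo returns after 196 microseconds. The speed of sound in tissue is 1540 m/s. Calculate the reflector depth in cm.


depth = c * t / 2
t = 196 us = 1.9600e-04 s
depth = 1540 * 1.9600e-04 / 2
depth = 0.15092 m = 15.092 cm


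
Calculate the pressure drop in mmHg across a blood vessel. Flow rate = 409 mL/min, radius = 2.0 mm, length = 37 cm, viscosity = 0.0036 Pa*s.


dP = 8*mu*L*Q / (pi*r^4)
Q = 409 mL/min = 6.81667e-06 m^3/s
dP = 1445.1 Pa = 1445.1 / 133.322 mmHg = 10.84 mmHg


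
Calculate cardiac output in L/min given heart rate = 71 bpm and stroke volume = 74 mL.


CO = HR * SV
CO = 71 * 74 / 1000
CO = 5.254 L/min


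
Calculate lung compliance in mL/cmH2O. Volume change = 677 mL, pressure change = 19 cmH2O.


C = dV / dP
C = 677 / 19
C = 35.63 mL/cmH2O


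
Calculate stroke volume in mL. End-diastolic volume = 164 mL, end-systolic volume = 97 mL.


SV = EDV - ESV
SV = 164 - 97
SV = 67 mL


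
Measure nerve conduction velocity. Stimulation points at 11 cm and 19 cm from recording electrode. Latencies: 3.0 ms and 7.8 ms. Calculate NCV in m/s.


Distance = (19 - 11) / 100 = 0.08 m
dt = (7.8 - 3.0) / 1000 = 0.0048 s
NCV = dist / dt = 16.67 m/s


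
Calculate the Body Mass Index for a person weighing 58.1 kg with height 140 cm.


BMI = weight / height^2
height = 140 cm = 1.4 m
BMI = 58.1 / 1.4^2
BMI = 29.64 kg/m^2


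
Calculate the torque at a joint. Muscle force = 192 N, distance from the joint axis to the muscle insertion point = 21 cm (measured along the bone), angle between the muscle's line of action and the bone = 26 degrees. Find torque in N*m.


Torque = F * d * sin(theta)   (moment arm = d*sin(theta))
d = 21 cm = 0.21 m
Torque = 192 * 0.21 * sin(26)
Torque = 17.68 N*m


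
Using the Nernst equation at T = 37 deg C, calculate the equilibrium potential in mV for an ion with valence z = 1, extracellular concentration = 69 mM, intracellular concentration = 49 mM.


E = (RT/(zF)) * ln(C_out/C_in)
T = 37 + 273.15 = 310.15 K
E = (8.314 * 310.15 / (1 * 96485)) * ln(69/49)
E = 9.148 mV


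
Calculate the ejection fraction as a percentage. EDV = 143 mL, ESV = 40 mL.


SV = EDV - ESV = 143 - 40 = 103 mL
EF = SV/EDV * 100 = 103/143 * 100
EF = 72.03%


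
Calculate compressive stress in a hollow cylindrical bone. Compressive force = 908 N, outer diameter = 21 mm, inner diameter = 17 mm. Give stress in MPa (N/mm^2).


A = pi*(r_o^2 - r_i^2)
r_o = 10.5 mm, r_i = 8.5 mm
A = 119.381 mm^2
sigma = F/A = 908 / 119.381
sigma = 7.606 MPa


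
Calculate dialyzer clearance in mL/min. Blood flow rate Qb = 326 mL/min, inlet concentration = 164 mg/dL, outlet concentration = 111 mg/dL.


K = Qb * (Cb_in - Cb_out) / Cb_in
K = 326 * (164 - 111) / 164
K = 105.4 mL/min


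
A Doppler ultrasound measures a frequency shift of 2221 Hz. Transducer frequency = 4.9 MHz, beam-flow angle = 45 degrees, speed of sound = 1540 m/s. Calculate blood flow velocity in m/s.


v = fd * c / (2 * f0 * cos(theta))
v = 2221 * 1540 / (2 * 4.9000e+06 * cos(45))
v = 0.4936 m/s


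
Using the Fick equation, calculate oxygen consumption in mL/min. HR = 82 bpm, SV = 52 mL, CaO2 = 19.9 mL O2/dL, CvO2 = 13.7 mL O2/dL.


CO = HR*SV = 82*52/1000 = 4.264 L/min
a-v O2 diff = 19.9 - 13.7 = 6.2 mL/dL
VO2 = CO * (CaO2-CvO2) * 10 dL/L
VO2 = 4.264 * 6.2 * 10
VO2 = 264.4 mL/min
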